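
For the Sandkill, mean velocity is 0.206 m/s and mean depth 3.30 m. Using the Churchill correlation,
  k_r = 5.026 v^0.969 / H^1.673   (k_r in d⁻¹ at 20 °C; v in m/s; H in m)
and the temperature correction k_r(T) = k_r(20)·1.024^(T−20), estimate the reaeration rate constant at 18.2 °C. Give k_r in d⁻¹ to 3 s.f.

k_r(20) = 5.026 × 0.206^0.969 / 3.30^1.673 = 5.026 × 0.2163 / 7.370 = 0.1475 d⁻¹.
k_r(18.2) = 0.1475 × 1.024^(18.2−20) = 0.1475 × 0.9582 = 0.1414 d⁻¹.

k_r ≈ 0.141 d⁻¹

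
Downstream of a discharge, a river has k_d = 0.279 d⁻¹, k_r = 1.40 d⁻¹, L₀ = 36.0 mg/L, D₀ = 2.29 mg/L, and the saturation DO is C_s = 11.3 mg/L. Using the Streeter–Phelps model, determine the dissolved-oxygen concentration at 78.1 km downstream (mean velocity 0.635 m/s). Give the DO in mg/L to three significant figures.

DO ≈ 6.19 mg/L

Travel time t = x/v = 78.1 km / (0.635 m/s) = 78100 m / 0.635 m/s = 123000 s = 1.424 d.
k_d L₀/(k_r−k_d) = 0.279×36.0/(1.40−0.279) = 10.04/1.121 = 8.960 mg/L.
e^(−k_d t) = e^(−0.279×1.424) = 0.6722; e^(−k_r t) = e^(−1.40×1.424) = 0.1363.
D = 8.960 × (0.6722 − 0.1363) + 2.29 × 0.1363 = 4.802 + 0.3121 = 5.114 mg/L.
DO = C_s − D = 11.3 − 5.114 = 6.186 mg/L.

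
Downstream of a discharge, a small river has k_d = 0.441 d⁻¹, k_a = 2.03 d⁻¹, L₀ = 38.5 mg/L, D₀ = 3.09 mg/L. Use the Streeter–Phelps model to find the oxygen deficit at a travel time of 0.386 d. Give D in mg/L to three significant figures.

k_d L₀/(k_a−k_d) = 0.441×38.5/(2.03−0.441) = 16.98/1.589 = 10.69 mg/L.
e^(−k_d t) = e^(−0.441×0.3860) = 0.8435; e^(−k_a t) = e^(−2.03×0.3860) = 0.4568.
D = 10.69 × (0.8435 − 0.4568) + 3.09 × 0.4568 = 4.132 + 1.411 = 5.543 mg/L.

D ≈ 5.54 mg/L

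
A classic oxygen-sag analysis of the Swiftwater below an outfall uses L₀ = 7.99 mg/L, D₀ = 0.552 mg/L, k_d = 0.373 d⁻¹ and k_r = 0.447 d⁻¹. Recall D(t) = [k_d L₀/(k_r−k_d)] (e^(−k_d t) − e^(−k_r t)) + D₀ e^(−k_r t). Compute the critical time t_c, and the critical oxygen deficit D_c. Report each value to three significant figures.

t_c ≈ 2.26 d; D_c ≈ 2.87 mg/L

At the critical point dD/dt = 0, so k_d L₀ e^(−k_d t) = k_r D. Substituting D(t) from the Streeter–Phelps equation and solving for t gives
t_c = ln[(k_r/k_d)(1 − D₀(k_r−k_d)/(k_d L₀))] / (k_r−k_d).
Here k_r−k_d = 0.07400 d⁻¹ and 1 − D₀(k_r−k_d)/(k_d L₀) = 1 − 0.552×0.07400/(0.373×7.99) = 0.9863, so
t_c = ln(1.198 × 0.9863) / 0.07400 = 0.1672 / 0.07400 = 2.259 d.
D_c = (k_d/k_r) L₀ e^(−k_d t_c) = (0.373/0.447) × 7.99 × e^(−0.373×2.259) = 0.8345 × 7.99 × 0.4306 = 2.871 mg/L.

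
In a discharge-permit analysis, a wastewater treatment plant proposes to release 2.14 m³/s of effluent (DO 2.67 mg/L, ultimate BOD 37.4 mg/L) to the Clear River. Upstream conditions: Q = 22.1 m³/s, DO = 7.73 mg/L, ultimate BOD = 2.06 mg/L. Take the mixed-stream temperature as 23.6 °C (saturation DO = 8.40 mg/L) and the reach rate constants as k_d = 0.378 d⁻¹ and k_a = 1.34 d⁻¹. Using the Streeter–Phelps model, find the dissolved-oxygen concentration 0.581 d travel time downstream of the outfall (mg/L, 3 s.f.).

DO ≈ 7.19 mg/L

Mixed DO = (22.1×7.73 + 2.14×2.67)/(22.1+2.14) = 176.5/24.24 = 7.283 mg/L.
Mixed L₀ = (22.1×2.06 + 2.14×37.4)/(24.24) = 125.6/24.24 = 5.180 mg/L.
Initial deficit D₀ = C_s − DO₀ = 8.40 − 7.283 = 1.117 mg/L.
D(0.581) = [0.378×5.180/(1.34−0.378)](e^(−0.378×0.581) − e^(−1.34×0.581)) + 1.117 e^(−1.34×0.581)
= 2.035 × (0.8028 − 0.4591) + 1.117 × 0.4591 = 1.212 mg/L.
DO = 8.40 − 1.212 = 7.188 mg/L.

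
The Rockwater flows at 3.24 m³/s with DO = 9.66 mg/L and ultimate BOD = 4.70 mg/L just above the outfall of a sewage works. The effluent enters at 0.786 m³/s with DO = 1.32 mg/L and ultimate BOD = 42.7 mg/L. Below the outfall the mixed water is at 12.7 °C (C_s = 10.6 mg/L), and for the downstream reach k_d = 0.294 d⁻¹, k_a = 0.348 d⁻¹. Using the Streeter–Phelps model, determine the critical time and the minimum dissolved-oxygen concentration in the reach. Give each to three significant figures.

t_c ≈ 2.39 d; minimum DO ≈ 5.53 mg/L

Mixed DO = (3.24×9.66 + 0.786×1.32)/(3.24+0.786) = 32.34/4.026 = 8.032 mg/L.
Mixed L₀ = (3.24×4.70 + 0.786×42.7)/(4.026) = 48.79/4.026 = 12.12 mg/L.
Initial deficit D₀ = C_s − DO₀ = 10.6 − 8.032 = 2.568 mg/L.
t_c = (1/0.05400) ln[(0.348/0.294)(1 − 2.568×0.05400/(0.294×12.12))] = 18.52 × ln(1.138) = 2.387 d.
D_c = (0.294/0.348) × 12.12 × e^(−0.294×2.387) = 0.8448 × 12.12 × 0.4956 = 5.075 mg/L.
Minimum DO = 10.6 − 5.075 = 5.525 mg/L.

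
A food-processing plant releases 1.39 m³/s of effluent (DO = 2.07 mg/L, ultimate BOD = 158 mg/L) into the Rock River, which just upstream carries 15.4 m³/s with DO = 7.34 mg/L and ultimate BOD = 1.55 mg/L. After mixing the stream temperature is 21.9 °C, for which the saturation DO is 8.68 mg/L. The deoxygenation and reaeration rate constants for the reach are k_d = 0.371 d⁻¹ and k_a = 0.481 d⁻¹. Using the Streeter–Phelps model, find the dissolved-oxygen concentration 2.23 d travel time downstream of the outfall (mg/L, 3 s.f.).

Mixed DO = (15.4×7.34 + 1.39×2.07)/(15.4+1.39) = 115.9/16.79 = 6.904 mg/L.
Mixed L₀ = (15.4×1.55 + 1.39×158)/(16.79) = 243.5/16.79 = 14.50 mg/L.
Initial deficit D₀ = C_s − DO₀ = 8.68 − 6.904 = 1.776 mg/L.
D(2.23) = [0.371×14.50/(0.481−0.371)](e^(−0.371×2.23) − e^(−0.481×2.23)) + 1.776 e^(−0.481×2.23)
= 48.91 × (0.4372 − 0.3421) + 1.776 × 0.3421 = 5.260 mg/L.
DO = 8.68 − 5.260 = 3.420 mg/L.

DO ≈ 3.42 mg/L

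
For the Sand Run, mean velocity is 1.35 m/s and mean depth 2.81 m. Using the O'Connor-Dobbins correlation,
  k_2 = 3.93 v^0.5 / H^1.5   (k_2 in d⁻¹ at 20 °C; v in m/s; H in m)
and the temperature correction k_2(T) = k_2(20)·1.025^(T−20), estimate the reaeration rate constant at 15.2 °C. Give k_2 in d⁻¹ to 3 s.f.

k_2(20) = 3.93 × 1.35^0.5 / 2.81^1.5 = 3.93 × 1.162 / 4.710 = 0.9694 d⁻¹.
k_2(15.2) = 0.9694 × 1.025^(15.2−20) = 0.9694 × 0.8882 = 0.8610 d⁻¹.

k_2 ≈ 0.861 d⁻¹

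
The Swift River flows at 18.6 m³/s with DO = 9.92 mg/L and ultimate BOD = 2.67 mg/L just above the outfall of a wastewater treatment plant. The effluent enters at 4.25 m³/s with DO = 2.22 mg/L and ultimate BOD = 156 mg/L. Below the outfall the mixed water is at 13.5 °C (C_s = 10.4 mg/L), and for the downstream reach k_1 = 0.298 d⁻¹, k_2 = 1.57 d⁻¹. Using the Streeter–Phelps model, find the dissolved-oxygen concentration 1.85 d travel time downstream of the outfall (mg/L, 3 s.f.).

DO ≈ 6.49 mg/L

Mixed DO = (18.6×9.92 + 4.25×2.22)/(18.6+4.25) = 193.9/22.85 = 8.488 mg/L.
Mixed L₀ = (18.6×2.67 + 4.25×156)/(22.85) = 712.7/22.85 = 31.19 mg/L.
Initial deficit D₀ = C_s − DO₀ = 10.4 − 8.488 = 1.912 mg/L.
D(1.85) = [0.298×31.19/(1.57−0.298)](e^(−0.298×1.85) − e^(−1.57×1.85)) + 1.912 e^(−1.57×1.85)
= 7.307 × (0.5762 − 0.05478) + 1.912 × 0.05478 = 3.915 mg/L.
DO = 10.4 − 3.915 = 6.485 mg/L.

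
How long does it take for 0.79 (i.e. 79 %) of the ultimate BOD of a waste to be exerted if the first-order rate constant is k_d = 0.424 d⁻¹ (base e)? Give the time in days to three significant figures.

t ≈ 3.68 d

y/L₀ = 1 − e^(−k_d t) = 0.79 ⇒ e^(−k_d t) = 0.210
t = −ln(0.210) / 0.424 = 1.561 / 0.424 = 3.681 d.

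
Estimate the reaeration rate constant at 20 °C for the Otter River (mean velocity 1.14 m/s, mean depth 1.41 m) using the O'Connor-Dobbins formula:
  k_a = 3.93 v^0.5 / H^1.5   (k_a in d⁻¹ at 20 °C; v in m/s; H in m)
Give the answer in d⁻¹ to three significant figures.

k_a = 3.93 × 1.14^0.5 / 1.41^1.5 = 3.93 × 1.068 / 1.674 = 2.506 d⁻¹.

k_a ≈ 2.51 d⁻¹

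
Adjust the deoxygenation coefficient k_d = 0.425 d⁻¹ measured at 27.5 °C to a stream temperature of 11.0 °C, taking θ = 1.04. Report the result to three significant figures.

k_d ≈ 0.223 d⁻¹

k_d(T₂) = k_d(T₁) · θ^(T₂−T₁) = 0.425 × 1.04^(11.0−27.5)
= 0.425 × 1.04^-16.5 = 0.425 × 0.5235 = 0.2225 d⁻¹.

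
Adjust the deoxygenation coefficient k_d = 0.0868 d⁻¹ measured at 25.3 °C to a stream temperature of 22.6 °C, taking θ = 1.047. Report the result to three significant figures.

k_d(T₂) = k_d(T₁) · θ^(T₂−T₁) = 0.0868 × 1.047^(22.6−25.3)
= 0.0868 × 1.047^-2.70 = 0.0868 × 0.8834 = 0.07668 d⁻¹.

k_d ≈ 0.0767 d⁻¹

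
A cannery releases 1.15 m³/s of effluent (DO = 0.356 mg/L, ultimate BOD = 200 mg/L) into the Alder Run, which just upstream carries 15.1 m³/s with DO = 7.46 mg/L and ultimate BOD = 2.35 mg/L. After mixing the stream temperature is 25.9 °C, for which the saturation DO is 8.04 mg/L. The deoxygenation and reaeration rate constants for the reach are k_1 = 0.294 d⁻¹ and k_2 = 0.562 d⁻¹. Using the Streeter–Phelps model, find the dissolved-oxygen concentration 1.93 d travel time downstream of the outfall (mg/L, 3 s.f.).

DO ≈ 3.57 mg/L

Mixed DO = (15.1×7.46 + 1.15×0.356)/(15.1+1.15) = 113.1/16.25 = 6.957 mg/L.
Mixed L₀ = (15.1×2.35 + 1.15×200)/(16.25) = 265.5/16.25 = 16.34 mg/L.
Initial deficit D₀ = C_s − DO₀ = 8.04 − 6.957 = 1.083 mg/L.
D(1.93) = [0.294×16.34/(0.562−0.294)](e^(−0.294×1.93) − e^(−0.562×1.93)) + 1.083 e^(−0.562×1.93)
= 17.92 × (0.5670 − 0.3380) + 1.083 × 0.3380 = 4.470 mg/L.
DO = 8.04 − 4.470 = 3.570 mg/L.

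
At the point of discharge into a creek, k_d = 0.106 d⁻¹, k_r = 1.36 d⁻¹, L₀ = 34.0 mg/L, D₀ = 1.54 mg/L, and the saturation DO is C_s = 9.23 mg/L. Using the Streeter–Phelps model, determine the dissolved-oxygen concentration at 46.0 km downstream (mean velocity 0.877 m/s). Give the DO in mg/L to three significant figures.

Travel time t = x/v = 46.0 km / (0.877 m/s) = 46000 m / 0.877 m/s = 52450 s = 0.6071 d.
k_d L₀/(k_r−k_d) = 0.106×34.0/(1.36−0.106) = 3.604/1.254 = 2.874 mg/L.
e^(−k_d t) = e^(−0.106×0.6071) = 0.9377; e^(−k_r t) = e^(−1.36×0.6071) = 0.4380.
D = 2.874 × (0.9377 − 0.4380) + 1.54 × 0.4380 = 1.436 + 0.6745 = 2.111 mg/L.
DO = C_s − D = 9.23 − 2.111 = 7.119 mg/L.

DO ≈ 7.12 mg/L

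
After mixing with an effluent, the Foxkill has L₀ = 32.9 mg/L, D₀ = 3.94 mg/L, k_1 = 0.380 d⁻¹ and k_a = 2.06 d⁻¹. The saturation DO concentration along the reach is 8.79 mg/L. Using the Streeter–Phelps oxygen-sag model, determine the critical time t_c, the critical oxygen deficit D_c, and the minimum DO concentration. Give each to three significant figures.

With k_a/k_1 = 5.421 and 1 − D₀(k_a−k_1)/(k_1 L₀) = 0.4705,
t_c = ln(5.421 × 0.4705) / (2.06 − 0.380) = ln(2.551) / 1.680 = 0.9364/1.680 = 0.5574 d.
L(t_c) = L₀ e^(−k_1 t_c) = 32.9 × 0.8091 = 26.62 mg/L, and at the critical point k_a D_c = k_1 L, so D_c = (0.380/2.06) × 26.62 = 4.910 mg/L.
Minimum DO = C_s − D_c = 8.79 − 4.910 = 3.880 mg/L.

t_c ≈ 0.557 d; D_c ≈ 4.91 mg/L; min DO ≈ 3.88 mg/L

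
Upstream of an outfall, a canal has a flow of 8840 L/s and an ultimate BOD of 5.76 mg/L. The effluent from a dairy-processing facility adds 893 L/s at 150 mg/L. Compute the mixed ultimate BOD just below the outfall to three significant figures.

Flow-weighted mixing: C = (Q_r C_r + Q_w C_w)/(Q_r + Q_w)
= (8840×5.76 + 893×150)/(8840 + 893) = 184900/9733 = 18.99 mg/L.

19.0 mg/L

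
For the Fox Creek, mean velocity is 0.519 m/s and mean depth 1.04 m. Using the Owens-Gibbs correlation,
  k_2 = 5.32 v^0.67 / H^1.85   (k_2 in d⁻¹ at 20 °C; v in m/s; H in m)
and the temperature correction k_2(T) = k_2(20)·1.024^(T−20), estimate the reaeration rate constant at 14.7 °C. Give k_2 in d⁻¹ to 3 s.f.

k_2 ≈ 2.81 d⁻¹

k_2(20) = 5.32 × 0.519^0.67 / 1.04^1.85 = 5.32 × 0.6444 / 1.075 = 3.188 d⁻¹.
k_2(14.7) = 3.188 × 1.024^(14.7−20) = 3.188 × 0.8819 = 2.812 d⁻¹.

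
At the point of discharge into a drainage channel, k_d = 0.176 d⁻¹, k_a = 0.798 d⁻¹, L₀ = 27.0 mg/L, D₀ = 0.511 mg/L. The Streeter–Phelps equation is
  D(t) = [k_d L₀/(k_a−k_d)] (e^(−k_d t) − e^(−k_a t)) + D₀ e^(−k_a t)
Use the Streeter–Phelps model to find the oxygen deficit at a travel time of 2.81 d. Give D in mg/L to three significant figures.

k_d L₀/(k_a−k_d) = 0.176×27.0/(0.798−0.176) = 4.752/0.6220 = 7.640 mg/L.
e^(−k_d t) = e^(−0.176×2.810) = 0.6098; e^(−k_a t) = e^(−0.798×2.810) = 0.1062.
D = 7.640 × (0.6098 − 0.1062) + 0.511 × 0.1062 = 3.848 + 0.05427 = 3.902 mg/L.

D ≈ 3.90 mg/L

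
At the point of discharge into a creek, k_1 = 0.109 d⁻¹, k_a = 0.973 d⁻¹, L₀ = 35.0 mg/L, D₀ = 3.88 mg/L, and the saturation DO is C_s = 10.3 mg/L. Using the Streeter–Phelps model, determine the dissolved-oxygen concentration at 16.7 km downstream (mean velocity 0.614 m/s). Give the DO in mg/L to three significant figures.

Travel time t = x/v = 16.7 km / (0.614 m/s) = 16700 m / 0.614 m/s = 27200 s = 0.3148 d.
k_1 L₀/(k_a−k_1) = 0.109×35.0/(0.973−0.109) = 3.815/0.8640 = 4.416 mg/L.
e^(−k_1 t) = e^(−0.109×0.3148) = 0.9663; e^(−k_a t) = e^(−0.973×0.3148) = 0.7362.
D = 4.416 × (0.9663 − 0.7362) + 3.88 × 0.7362 = 1.016 + 2.856 = 3.872 mg/L.
DO = C_s − D = 10.3 − 3.872 = 6.428 mg/L.

DO ≈ 6.43 mg/L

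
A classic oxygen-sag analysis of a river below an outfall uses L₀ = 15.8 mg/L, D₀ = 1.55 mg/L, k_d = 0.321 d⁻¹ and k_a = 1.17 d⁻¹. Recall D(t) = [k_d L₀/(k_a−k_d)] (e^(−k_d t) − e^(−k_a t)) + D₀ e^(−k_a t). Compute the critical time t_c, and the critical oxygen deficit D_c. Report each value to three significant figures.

t_c ≈ 1.17 d; D_c ≈ 2.98 mg/L

With k_a/k_d = 3.645 and 1 − D₀(k_a−k_d)/(k_d L₀) = 0.7405,
t_c = ln(3.645 × 0.7405) / (1.17 − 0.321) = ln(2.699) / 0.8490 = 0.9929/0.8490 = 1.170 d.
L(t_c) = L₀ e^(−k_d t_c) = 15.8 × 0.6870 = 10.85 mg/L, and at the critical point k_a D_c = k_d L, so D_c = (0.321/1.17) × 10.85 = 2.978 mg/L.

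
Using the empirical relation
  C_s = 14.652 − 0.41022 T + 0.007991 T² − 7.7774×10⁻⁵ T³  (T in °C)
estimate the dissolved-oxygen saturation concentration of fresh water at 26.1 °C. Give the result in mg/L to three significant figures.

C_s ≈ 8.01 mg/L

C_s = 14.652 − 0.41022×26.1 + 0.007991×26.1² − 7.7774×10⁻⁵×26.1³ = 8.006 mg/L.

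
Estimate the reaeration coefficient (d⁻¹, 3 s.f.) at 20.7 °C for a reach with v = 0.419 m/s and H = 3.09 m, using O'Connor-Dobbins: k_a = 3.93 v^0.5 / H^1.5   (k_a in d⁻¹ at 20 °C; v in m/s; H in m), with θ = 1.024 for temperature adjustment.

k_a ≈ 0.476 d⁻¹

k_a(20) = 3.93 × 0.419^0.5 / 3.09^1.5 = 3.93 × 0.6473 / 5.432 = 0.4683 d⁻¹.
k_a(20.7) = 0.4683 × 1.024^(20.7−20) = 0.4683 × 1.017 = 0.4762 d⁻¹.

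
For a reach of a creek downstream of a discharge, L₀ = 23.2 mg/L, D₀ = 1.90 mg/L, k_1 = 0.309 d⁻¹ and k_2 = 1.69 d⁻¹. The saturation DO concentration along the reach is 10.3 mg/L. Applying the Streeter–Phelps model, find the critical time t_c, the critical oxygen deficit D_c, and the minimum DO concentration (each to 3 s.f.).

t_c = [1/(k_2−k_1)] ln[(k_2/k_1)(1 − D₀(k_2−k_1)/(k_1 L₀))]
= [1/(1.69−0.309)] ln[(1.69/0.309)(1 − 1.90×1.381/(0.309×23.2))]
= (1/1.381) ln[5.469 × 0.6340] = 0.7241 × ln(3.467) = 0.7241 × 1.243 = 0.9004 d.
D_c = (k_1/k_2) L₀ e^(−k_1 t_c) = (0.309/1.69) × 23.2 × e^(−0.309×0.9004) = 0.1828 × 23.2 × 0.7571 = 3.212 mg/L.
Minimum DO = C_s − D_c = 10.3 − 3.212 = 7.088 mg/L.

t_c ≈ 0.900 d; D_c ≈ 3.21 mg/L; min DO ≈ 7.09 mg/L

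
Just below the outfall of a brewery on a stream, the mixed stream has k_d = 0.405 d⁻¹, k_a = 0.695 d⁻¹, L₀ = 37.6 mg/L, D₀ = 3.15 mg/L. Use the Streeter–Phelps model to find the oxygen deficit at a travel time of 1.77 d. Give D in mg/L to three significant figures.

k_d L₀/(k_a−k_d) = 0.405×37.6/(0.695−0.405) = 15.23/0.2900 = 52.51 mg/L.
e^(−k_d t) = e^(−0.405×1.770) = 0.4883; e^(−k_a t) = e^(−0.695×1.770) = 0.2922.
D = 52.51 × (0.4883 − 0.2922) + 3.15 × 0.2922 = 10.29 + 0.9206 = 11.21 mg/L.

D ≈ 11.2 mg/L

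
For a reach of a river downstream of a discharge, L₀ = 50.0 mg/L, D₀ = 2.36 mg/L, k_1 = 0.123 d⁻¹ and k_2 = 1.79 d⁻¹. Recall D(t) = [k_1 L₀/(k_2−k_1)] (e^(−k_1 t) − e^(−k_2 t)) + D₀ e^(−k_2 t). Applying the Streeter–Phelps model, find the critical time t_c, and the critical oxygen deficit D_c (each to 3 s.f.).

t_c ≈ 0.994 d; D_c ≈ 3.04 mg/L

With k_2/k_1 = 14.55 and 1 − D₀(k_2−k_1)/(k_1 L₀) = 0.3603,
t_c = ln(14.55 × 0.3603) / (1.79 − 0.123) = ln(5.243) / 1.667 = 1.657/1.667 = 0.9940 d.
D_c = (k_1/k_2) L₀ e^(−k_1 t_c) = (0.123/1.79) × 50.0 × e^(−0.123×0.9940) = 0.06872 × 50.0 × 0.8849 = 3.040 mg/L.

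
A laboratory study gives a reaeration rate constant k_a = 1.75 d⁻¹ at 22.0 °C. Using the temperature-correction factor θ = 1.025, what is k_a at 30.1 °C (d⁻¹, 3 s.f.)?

k_a ≈ 2.14 d⁻¹

k_a(T₂) = k_a(T₁) · θ^(T₂−T₁) = 1.75 × 1.025^(30.1−22.0)
= 1.75 × 1.025^8.10 = 1.75 × 1.221 = 2.137 d⁻¹.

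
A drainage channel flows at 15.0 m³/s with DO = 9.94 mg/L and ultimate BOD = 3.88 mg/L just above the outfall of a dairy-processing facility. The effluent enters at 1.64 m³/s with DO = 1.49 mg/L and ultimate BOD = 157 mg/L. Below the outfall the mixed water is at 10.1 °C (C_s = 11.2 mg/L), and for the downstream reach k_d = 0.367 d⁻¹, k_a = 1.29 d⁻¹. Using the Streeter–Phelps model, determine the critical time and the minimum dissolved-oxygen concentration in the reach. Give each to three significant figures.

Mixed DO = (15.0×9.94 + 1.64×1.49)/(15.0+1.64) = 151.5/16.64 = 9.107 mg/L.
Mixed L₀ = (15.0×3.88 + 1.64×157)/(16.64) = 315.7/16.64 = 18.97 mg/L.
Initial deficit D₀ = C_s − DO₀ = 11.2 − 9.107 = 2.093 mg/L.
t_c = (1/0.9230) ln[(1.29/0.367)(1 − 2.093×0.9230/(0.367×18.97))] = 1.083 × ln(2.540) = 1.010 d.
D_c = (0.367/1.29) × 18.97 × e^(−0.367×1.010) = 0.2845 × 18.97 × 0.6903 = 3.726 mg/L.
Minimum DO = 11.2 − 3.726 = 7.474 mg/L.

t_c ≈ 1.01 d; minimum DO ≈ 7.47 mg/L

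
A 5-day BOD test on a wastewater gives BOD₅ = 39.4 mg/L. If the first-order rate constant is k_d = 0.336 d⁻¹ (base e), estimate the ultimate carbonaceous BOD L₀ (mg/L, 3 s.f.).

BOD₅ = L₀(1 − e^(−5k_d)) ⇒ L₀ = BOD₅ / (1 − e^(−5×0.336))
= 39.4 / (1 − 0.1864) = 39.4 / 0.8136 = 48.43 mg/L.

L₀ ≈ 48.4 mg/L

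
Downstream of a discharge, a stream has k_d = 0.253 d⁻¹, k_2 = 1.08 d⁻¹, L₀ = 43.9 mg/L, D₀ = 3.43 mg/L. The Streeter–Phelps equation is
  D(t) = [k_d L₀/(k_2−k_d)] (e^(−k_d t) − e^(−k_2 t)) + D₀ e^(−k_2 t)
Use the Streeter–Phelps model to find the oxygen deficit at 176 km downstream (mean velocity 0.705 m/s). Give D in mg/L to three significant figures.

D ≈ 6.02 mg/L

Travel time t = x/v = 176 km / (0.705 m/s) = 176000 m / 0.705 m/s = 249600 s = 2.889 d.
k_d L₀/(k_2−k_d) = 0.253×43.9/(1.08−0.253) = 11.11/0.8270 = 13.43 mg/L.
e^(−k_d t) = e^(−0.253×2.889) = 0.4814; e^(−k_2 t) = e^(−1.08×2.889) = 0.04413.
D = 13.43 × (0.4814 − 0.04413) + 3.43 × 0.04413 = 5.873 + 0.1514 = 6.024 mg/L.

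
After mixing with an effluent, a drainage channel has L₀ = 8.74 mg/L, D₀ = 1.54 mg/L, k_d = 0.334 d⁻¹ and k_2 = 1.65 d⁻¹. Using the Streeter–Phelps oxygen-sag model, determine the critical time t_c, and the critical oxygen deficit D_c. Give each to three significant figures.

At the critical point dD/dt = 0, so k_d L₀ e^(−k_d t) = k_2 D. Substituting D(t) from the Streeter–Phelps equation and solving for t gives
t_c = ln[(k_2/k_d)(1 − D₀(k_2−k_d)/(k_d L₀))] / (k_2−k_d).
Here k_2−k_d = 1.316 d⁻¹ and 1 − D₀(k_2−k_d)/(k_d L₀) = 1 − 1.54×1.316/(0.334×8.74) = 0.3057, so
t_c = ln(4.940 × 0.3057) / 1.316 = 0.4124 / 1.316 = 0.3134 d.
L(t_c) = L₀ e^(−k_d t_c) = 8.74 × 0.9006 = 7.871 mg/L, and at the critical point k_2 D_c = k_d L, so D_c = (0.334/1.65) × 7.871 = 1.593 mg/L.

t_c ≈ 0.313 d; D_c ≈ 1.59 mg/L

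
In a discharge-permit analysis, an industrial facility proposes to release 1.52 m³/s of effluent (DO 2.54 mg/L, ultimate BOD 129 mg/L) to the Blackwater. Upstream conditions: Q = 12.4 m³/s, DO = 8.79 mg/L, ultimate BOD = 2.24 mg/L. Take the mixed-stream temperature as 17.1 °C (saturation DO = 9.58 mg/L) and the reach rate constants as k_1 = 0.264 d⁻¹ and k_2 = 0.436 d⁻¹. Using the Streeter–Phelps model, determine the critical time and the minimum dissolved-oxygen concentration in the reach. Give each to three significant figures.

Mixed DO = (12.4×8.79 + 1.52×2.54)/(12.4+1.52) = 112.9/13.92 = 8.108 mg/L.
Mixed L₀ = (12.4×2.24 + 1.52×129)/(13.92) = 223.9/13.92 = 16.08 mg/L.
Initial deficit D₀ = C_s − DO₀ = 9.58 − 8.108 = 1.472 mg/L.
t_c = (1/0.1720) ln[(0.436/0.264)(1 − 1.472×0.1720/(0.264×16.08))] = 5.814 × ln(1.553) = 2.559 d.
D_c = (0.264/0.436) × 16.08 × e^(−0.264×2.559) = 0.6055 × 16.08 × 0.5088 = 4.955 mg/L.
Minimum DO = 9.58 − 4.955 = 4.625 mg/L.

t_c ≈ 2.56 d; minimum DO ≈ 4.63 mg/L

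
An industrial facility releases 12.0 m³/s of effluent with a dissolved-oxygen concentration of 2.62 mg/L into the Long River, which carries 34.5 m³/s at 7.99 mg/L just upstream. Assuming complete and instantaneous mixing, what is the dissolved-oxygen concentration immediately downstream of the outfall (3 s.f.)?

6.60 mg/L

Flow-weighted mixing: C = (Q_r C_r + Q_w C_w)/(Q_r + Q_w)
= (34.5×7.99 + 12.0×2.62)/(34.5 + 12.0) = 307.1/46.50 = 6.604 mg/L.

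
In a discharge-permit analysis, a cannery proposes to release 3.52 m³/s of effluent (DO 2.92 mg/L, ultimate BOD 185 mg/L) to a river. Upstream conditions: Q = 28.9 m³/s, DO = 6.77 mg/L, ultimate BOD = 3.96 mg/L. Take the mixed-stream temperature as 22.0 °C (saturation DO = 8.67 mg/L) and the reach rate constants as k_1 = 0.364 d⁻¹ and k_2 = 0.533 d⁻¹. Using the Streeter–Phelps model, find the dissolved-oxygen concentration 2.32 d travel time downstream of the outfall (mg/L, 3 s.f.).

DO ≈ 0.906 mg/L

Mixed DO = (28.9×6.77 + 3.52×2.92)/(28.9+3.52) = 205.9/32.42 = 6.352 mg/L.
Mixed L₀ = (28.9×3.96 + 3.52×185)/(32.42) = 765.6/32.42 = 23.62 mg/L.
Initial deficit D₀ = C_s − DO₀ = 8.67 − 6.352 = 2.318 mg/L.
D(2.32) = [0.364×23.62/(0.533−0.364)](e^(−0.364×2.32) − e^(−0.533×2.32)) + 2.318 e^(−0.533×2.32)
= 50.87 × (0.4298 − 0.2904) + 2.318 × 0.2904 = 7.764 mg/L.
DO = 8.67 − 7.764 = 0.9062 mg/L.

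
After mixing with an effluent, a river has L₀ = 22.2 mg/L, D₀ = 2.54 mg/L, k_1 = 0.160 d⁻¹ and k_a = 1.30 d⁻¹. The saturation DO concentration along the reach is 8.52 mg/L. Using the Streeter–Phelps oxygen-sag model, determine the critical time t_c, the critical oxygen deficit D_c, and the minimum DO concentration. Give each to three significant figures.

t_c ≈ 0.357 d; D_c ≈ 2.58 mg/L; min DO ≈ 5.94 mg/L

t_c = [1/(k_a−k_1)] ln[(k_a/k_1)(1 − D₀(k_a−k_1)/(k_1 L₀))]
= [1/(1.30−0.160)] ln[(1.30/0.160)(1 − 2.54×1.140/(0.160×22.2))]
= (1/1.140) ln[8.125 × 0.1848] = 0.8772 × ln(1.501) = 0.8772 × 0.4064 = 0.3565 d.
L(t_c) = L₀ e^(−k_1 t_c) = 22.2 × 0.9446 = 20.97 mg/L, and at the critical point k_a D_c = k_1 L, so D_c = (0.160/1.30) × 20.97 = 2.581 mg/L.
Minimum DO = C_s − D_c = 8.52 − 2.581 = 5.939 mg/L.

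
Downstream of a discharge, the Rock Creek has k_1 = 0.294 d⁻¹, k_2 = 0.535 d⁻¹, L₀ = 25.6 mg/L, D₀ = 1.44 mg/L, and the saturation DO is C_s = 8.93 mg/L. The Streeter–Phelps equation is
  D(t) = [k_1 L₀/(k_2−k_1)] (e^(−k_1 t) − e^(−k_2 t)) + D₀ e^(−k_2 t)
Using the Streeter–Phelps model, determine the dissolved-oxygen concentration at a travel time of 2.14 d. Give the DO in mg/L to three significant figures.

k_1 L₀/(k_2−k_1) = 0.294×25.6/(0.535−0.294) = 7.526/0.2410 = 31.23 mg/L.
e^(−k_1 t) = e^(−0.294×2.140) = 0.5330; e^(−k_2 t) = e^(−0.535×2.140) = 0.3183.
D = 31.23 × (0.5330 − 0.3183) + 1.44 × 0.3183 = 6.708 + 0.4583 = 7.166 mg/L.
DO = C_s − D = 8.93 − 7.166 = 1.764 mg/L.

DO ≈ 1.76 mg/L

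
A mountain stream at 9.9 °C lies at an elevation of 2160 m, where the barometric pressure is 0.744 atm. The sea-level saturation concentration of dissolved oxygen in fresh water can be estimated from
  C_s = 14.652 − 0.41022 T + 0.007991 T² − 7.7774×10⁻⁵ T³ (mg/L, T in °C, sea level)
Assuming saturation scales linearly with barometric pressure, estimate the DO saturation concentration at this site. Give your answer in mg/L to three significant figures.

At sea level: C_s = 14.652 − 0.41022×9.9 + 0.007991×9.9² − 7.7774×10⁻⁵×9.9³ = 11.30 mg/L.
Pressure correction: C_s' = 11.30 × 0.744 = 8.406 mg/L.

C_s ≈ 8.41 mg/L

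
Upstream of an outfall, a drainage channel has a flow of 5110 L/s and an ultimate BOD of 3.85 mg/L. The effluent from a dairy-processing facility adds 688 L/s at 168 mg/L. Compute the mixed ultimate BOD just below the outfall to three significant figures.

Flow-weighted mixing: C = (Q_r C_r + Q_w C_w)/(Q_r + Q_w)
= (5110×3.85 + 688×168)/(5110 + 688) = 135300/5798 = 23.33 mg/L.

23.3 mg/L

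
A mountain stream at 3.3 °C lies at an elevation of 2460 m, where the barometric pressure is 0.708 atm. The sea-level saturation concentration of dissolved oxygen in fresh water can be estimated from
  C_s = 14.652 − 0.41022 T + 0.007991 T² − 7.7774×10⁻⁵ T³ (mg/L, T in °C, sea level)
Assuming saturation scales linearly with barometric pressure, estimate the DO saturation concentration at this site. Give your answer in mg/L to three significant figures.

At sea level: C_s = 14.652 − 0.41022×3.3 + 0.007991×3.3² − 7.7774×10⁻⁵×3.3³ = 13.38 mg/L.
Pressure correction: C_s' = 13.38 × 0.708 = 9.475 mg/L.

C_s ≈ 9.47 mg/L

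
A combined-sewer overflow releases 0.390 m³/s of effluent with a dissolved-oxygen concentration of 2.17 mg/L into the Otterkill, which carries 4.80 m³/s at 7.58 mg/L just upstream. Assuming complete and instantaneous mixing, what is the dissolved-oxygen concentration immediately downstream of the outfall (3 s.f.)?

Flow-weighted mixing: C = (Q_r C_r + Q_w C_w)/(Q_r + Q_w)
= (4.80×7.58 + 0.390×2.17)/(4.80 + 0.390) = 37.23/5.190 = 7.173 mg/L.

7.17 mg/L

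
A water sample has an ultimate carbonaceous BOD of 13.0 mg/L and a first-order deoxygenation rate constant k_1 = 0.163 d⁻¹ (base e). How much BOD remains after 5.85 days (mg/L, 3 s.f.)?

L_t = L₀ e^(−k_1 t) = 13.0 × e^(−0.163×5.85) = 13.0 × 0.3854 = 5.010 mg/L.

L ≈ 5.01 mg/L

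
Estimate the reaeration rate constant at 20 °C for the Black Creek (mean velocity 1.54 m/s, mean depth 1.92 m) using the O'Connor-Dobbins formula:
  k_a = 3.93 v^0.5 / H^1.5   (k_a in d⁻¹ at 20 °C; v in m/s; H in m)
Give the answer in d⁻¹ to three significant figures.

k_a ≈ 1.83 d⁻¹

k_a = 3.93 × 1.54^0.5 / 1.92^1.5 = 3.93 × 1.241 / 2.660 = 1.833 d⁻¹.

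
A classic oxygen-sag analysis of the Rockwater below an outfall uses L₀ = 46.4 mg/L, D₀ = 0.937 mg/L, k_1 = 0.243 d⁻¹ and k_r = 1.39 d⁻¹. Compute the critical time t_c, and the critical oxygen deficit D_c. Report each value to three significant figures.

t_c ≈ 1.43 d; D_c ≈ 5.73 mg/L

t_c = [1/(k_r−k_1)] ln[(k_r/k_1)(1 − D₀(k_r−k_1)/(k_1 L₀))]
= [1/(1.39−0.243)] ln[(1.39/0.243)(1 − 0.937×1.147/(0.243×46.4))]
= (1/1.147) ln[5.720 × 0.9047] = 0.8718 × ln(5.175) = 0.8718 × 1.644 = 1.433 d.
L(t_c) = L₀ e^(−k_1 t_c) = 46.4 × 0.7059 = 32.75 mg/L, and at the critical point k_r D_c = k_1 L, so D_c = (0.243/1.39) × 32.75 = 5.726 mg/L.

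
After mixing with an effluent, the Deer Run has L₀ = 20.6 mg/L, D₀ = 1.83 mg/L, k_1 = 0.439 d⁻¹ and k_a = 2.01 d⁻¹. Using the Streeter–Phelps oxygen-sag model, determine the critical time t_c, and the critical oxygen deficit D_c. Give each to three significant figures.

t_c ≈ 0.725 d; D_c ≈ 3.27 mg/L

With k_a/k_1 = 4.579 and 1 − D₀(k_a−k_1)/(k_1 L₀) = 0.6821,
t_c = ln(4.579 × 0.6821) / (2.01 − 0.439) = ln(3.123) / 1.571 = 1.139/1.571 = 0.7249 d.
D_c = (k_1/k_a) L₀ e^(−k_1 t_c) = (0.439/2.01) × 20.6 × e^(−0.439×0.7249) = 0.2184 × 20.6 × 0.7274 = 3.273 mg/L.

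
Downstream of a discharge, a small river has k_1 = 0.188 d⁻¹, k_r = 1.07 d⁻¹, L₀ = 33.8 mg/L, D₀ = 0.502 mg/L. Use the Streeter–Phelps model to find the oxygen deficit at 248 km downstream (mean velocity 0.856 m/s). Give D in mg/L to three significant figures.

Travel time t = x/v = 248 km / (0.856 m/s) = 248000 m / 0.856 m/s = 289700 s = 3.353 d.
k_1 L₀/(k_r−k_1) = 0.188×33.8/(1.07−0.188) = 6.354/0.8820 = 7.205 mg/L.
e^(−k_1 t) = e^(−0.188×3.353) = 0.5324; e^(−k_r t) = e^(−1.07×3.353) = 0.02765.
D = 7.205 × (0.5324 − 0.02765) + 0.502 × 0.02765 = 3.636 + 0.01388 = 3.650 mg/L.

D ≈ 3.65 mg/L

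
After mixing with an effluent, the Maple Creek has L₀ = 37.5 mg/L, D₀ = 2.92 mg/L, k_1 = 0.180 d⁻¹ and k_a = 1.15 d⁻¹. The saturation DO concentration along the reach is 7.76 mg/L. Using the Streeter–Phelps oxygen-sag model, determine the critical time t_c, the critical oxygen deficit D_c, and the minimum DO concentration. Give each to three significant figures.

t_c ≈ 1.35 d; D_c ≈ 4.60 mg/L; min DO ≈ 3.16 mg/L

At the critical point dD/dt = 0, so k_1 L₀ e^(−k_1 t) = k_a D. Substituting D(t) from the Streeter–Phelps equation and solving for t gives
t_c = ln[(k_a/k_1)(1 − D₀(k_a−k_1)/(k_1 L₀))] / (k_a−k_1).
Here k_a−k_1 = 0.9700 d⁻¹ and 1 − D₀(k_a−k_1)/(k_1 L₀) = 1 − 2.92×0.9700/(0.180×37.5) = 0.5804, so
t_c = ln(6.389 × 0.5804) / 0.9700 = 1.310 / 0.9700 = 1.351 d.
D_c = (k_1/k_a) L₀ e^(−k_1 t_c) = (0.180/1.15) × 37.5 × e^(−0.180×1.351) = 0.1565 × 37.5 × 0.7841 = 4.602 mg/L.
Minimum DO = C_s − D_c = 7.76 − 4.602 = 3.158 mg/L.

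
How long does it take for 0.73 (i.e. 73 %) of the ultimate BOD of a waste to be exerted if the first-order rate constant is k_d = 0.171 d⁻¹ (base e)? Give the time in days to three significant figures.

t ≈ 7.66 d

y/L₀ = 1 − e^(−k_d t) = 0.73 ⇒ e^(−k_d t) = 0.270
t = −ln(0.270) / 0.171 = 1.309 / 0.171 = 7.657 d.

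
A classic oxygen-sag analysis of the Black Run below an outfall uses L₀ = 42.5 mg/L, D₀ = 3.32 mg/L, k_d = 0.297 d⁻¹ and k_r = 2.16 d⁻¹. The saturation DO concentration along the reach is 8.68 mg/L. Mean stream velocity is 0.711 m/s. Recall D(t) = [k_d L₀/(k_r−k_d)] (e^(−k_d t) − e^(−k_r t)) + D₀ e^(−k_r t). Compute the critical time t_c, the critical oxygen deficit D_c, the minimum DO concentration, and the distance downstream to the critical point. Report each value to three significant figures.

t_c ≈ 0.704 d; D_c ≈ 4.74 mg/L; min DO ≈ 3.94 mg/L; x_c ≈ 43.2 km

t_c = [1/(k_r−k_d)] ln[(k_r/k_d)(1 − D₀(k_r−k_d)/(k_d L₀))]
= [1/(2.16−0.297)] ln[(2.16/0.297)(1 − 3.32×1.863/(0.297×42.5))]
= (1/1.863) ln[7.273 × 0.5100] = 0.5368 × ln(3.709) = 0.5368 × 1.311 = 0.7036 d.
L(t_c) = L₀ e^(−k_d t_c) = 42.5 × 0.8114 = 34.49 mg/L, and at the critical point k_r D_c = k_d L, so D_c = (0.297/2.16) × 34.49 = 4.742 mg/L.
Minimum DO = C_s − D_c = 8.68 − 4.742 = 3.938 mg/L.
x_c = v t_c = 0.711 m/s × 0.7036 d × 86400 s/d = 43220 m ≈ 43.2 km.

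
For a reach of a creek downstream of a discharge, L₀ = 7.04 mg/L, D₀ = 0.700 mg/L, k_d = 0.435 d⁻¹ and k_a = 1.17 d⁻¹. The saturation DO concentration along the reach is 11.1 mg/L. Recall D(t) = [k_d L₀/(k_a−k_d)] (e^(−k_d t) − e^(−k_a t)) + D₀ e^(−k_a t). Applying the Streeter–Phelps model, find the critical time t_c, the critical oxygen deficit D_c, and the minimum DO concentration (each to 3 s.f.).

t_c ≈ 1.10 d; D_c ≈ 1.62 mg/L; min DO ≈ 9.48 mg/L

At the critical point dD/dt = 0, so k_d L₀ e^(−k_d t) = k_a D. Substituting D(t) from the Streeter–Phelps equation and solving for t gives
t_c = ln[(k_a/k_d)(1 − D₀(k_a−k_d)/(k_d L₀))] / (k_a−k_d).
Here k_a−k_d = 0.7350 d⁻¹ and 1 − D₀(k_a−k_d)/(k_d L₀) = 1 − 0.700×0.7350/(0.435×7.04) = 0.8320, so
t_c = ln(2.690 × 0.8320) / 0.7350 = 0.8055 / 0.7350 = 1.096 d.
L(t_c) = L₀ e^(−k_d t_c) = 7.04 × 0.6208 = 4.371 mg/L, and at the critical point k_a D_c = k_d L, so D_c = (0.435/1.17) × 4.371 = 1.625 mg/L.
Minimum DO = C_s − D_c = 11.1 − 1.625 = 9.475 mg/L.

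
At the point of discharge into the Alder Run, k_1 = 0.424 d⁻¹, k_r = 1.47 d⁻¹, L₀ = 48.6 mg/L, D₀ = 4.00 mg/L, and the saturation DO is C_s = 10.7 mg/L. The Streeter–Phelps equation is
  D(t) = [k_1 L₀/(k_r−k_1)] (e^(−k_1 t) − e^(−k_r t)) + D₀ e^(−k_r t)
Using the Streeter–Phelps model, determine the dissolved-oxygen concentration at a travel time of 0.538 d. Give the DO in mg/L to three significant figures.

DO ≈ 2.14 mg/L

k_1 L₀/(k_r−k_1) = 0.424×48.6/(1.47−0.424) = 20.61/1.046 = 19.70 mg/L.
e^(−k_1 t) = e^(−0.424×0.5380) = 0.7960; e^(−k_r t) = e^(−1.47×0.5380) = 0.4535.
D = 19.70 × (0.7960 − 0.4535) + 4.00 × 0.4535 = 6.749 + 1.814 = 8.563 mg/L.
DO = C_s − D = 10.7 − 8.563 = 2.137 mg/L.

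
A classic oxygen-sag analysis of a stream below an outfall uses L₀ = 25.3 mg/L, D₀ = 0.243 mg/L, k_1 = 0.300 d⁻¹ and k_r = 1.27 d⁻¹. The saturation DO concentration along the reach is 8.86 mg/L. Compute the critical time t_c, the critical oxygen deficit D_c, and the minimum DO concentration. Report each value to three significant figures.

t_c ≈ 1.46 d; D_c ≈ 3.86 mg/L; min DO ≈ 5.00 mg/L

t_c = [1/(k_r−k_1)] ln[(k_r/k_1)(1 − D₀(k_r−k_1)/(k_1 L₀))]
= [1/(1.27−0.300)] ln[(1.27/0.300)(1 − 0.243×0.9700/(0.300×25.3))]
= (1/0.9700) ln[4.233 × 0.9689] = 1.031 × ln(4.102) = 1.031 × 1.411 = 1.455 d.
D_c = (k_1/k_r) L₀ e^(−k_1 t_c) = (0.300/1.27) × 25.3 × e^(−0.300×1.455) = 0.2362 × 25.3 × 0.6463 = 3.862 mg/L.
Minimum DO = C_s − D_c = 8.86 − 3.862 = 4.998 mg/L.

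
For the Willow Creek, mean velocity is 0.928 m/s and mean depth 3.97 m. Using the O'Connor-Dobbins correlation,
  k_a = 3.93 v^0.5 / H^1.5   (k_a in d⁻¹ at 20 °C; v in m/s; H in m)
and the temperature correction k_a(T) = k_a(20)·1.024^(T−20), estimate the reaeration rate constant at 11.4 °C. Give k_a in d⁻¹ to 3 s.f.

k_a(20) = 3.93 × 0.928^0.5 / 3.97^1.5 = 3.93 × 0.9633 / 7.910 = 0.4786 d⁻¹.
k_a(11.4) = 0.4786 × 1.024^(11.4−20) = 0.4786 × 0.8155 = 0.3903 d⁻¹.

k_a ≈ 0.390 d⁻¹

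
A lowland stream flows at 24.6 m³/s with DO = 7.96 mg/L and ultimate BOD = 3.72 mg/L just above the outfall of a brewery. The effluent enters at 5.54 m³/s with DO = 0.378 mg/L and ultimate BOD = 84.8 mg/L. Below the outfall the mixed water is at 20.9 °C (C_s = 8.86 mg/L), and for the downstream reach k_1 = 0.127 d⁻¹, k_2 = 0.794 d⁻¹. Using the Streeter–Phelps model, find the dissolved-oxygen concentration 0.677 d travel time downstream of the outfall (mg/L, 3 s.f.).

Mixed DO = (24.6×7.96 + 5.54×0.378)/(24.6+5.54) = 197.9/30.14 = 6.566 mg/L.
Mixed L₀ = (24.6×3.72 + 5.54×84.8)/(30.14) = 561.3/30.14 = 18.62 mg/L.
Initial deficit D₀ = C_s − DO₀ = 8.86 − 6.566 = 2.294 mg/L.
D(0.677) = [0.127×18.62/(0.794−0.127)](e^(−0.127×0.677) − e^(−0.794×0.677)) + 2.294 e^(−0.794×0.677)
= 3.546 × (0.9176 − 0.5842) + 2.294 × 0.5842 = 2.522 mg/L.
DO = 8.86 − 2.522 = 6.338 mg/L.

DO ≈ 6.34 mg/L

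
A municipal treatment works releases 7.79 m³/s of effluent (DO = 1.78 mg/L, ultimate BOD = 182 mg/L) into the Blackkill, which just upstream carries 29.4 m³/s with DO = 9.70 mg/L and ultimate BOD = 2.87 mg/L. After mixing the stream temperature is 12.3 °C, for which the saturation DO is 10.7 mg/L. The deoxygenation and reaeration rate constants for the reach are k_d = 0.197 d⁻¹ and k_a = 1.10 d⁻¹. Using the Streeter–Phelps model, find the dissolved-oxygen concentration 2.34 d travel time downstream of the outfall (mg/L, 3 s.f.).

DO ≈ 5.61 mg/L

Mixed DO = (29.4×9.70 + 7.79×1.78)/(29.4+7.79) = 299.0/37.19 = 8.041 mg/L.
Mixed L₀ = (29.4×2.87 + 7.79×182)/(37.19) = 1502/37.19 = 40.39 mg/L.
Initial deficit D₀ = C_s − DO₀ = 10.7 − 8.041 = 2.659 mg/L.
D(2.34) = [0.197×40.39/(1.10−0.197)](e^(−0.197×2.34) − e^(−1.10×2.34)) + 2.659 e^(−1.10×2.34)
= 8.812 × (0.6307 − 0.07623) + 2.659 × 0.07623 = 5.088 mg/L.
DO = 10.7 − 5.088 = 5.612 mg/L.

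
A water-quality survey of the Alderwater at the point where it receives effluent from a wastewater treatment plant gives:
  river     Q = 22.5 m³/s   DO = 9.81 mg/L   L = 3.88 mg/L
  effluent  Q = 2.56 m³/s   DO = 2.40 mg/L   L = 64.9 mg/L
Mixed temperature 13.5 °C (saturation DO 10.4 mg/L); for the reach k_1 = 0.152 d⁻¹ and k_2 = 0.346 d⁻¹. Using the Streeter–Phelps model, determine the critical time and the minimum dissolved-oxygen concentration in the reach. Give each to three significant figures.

t_c ≈ 3.28 d; minimum DO ≈ 7.70 mg/L

Mixed DO = (22.5×9.81 + 2.56×2.40)/(22.5+2.56) = 226.9/25.06 = 9.053 mg/L.
Mixed L₀ = (22.5×3.88 + 2.56×64.9)/(25.06) = 253.4/25.06 = 10.11 mg/L.
Initial deficit D₀ = C_s − DO₀ = 10.4 − 9.053 = 1.347 mg/L.
t_c = (1/0.1940) ln[(0.346/0.152)(1 − 1.347×0.1940/(0.152×10.11))] = 5.155 × ln(1.889) = 3.280 d.
D_c = (0.152/0.346) × 10.11 × e^(−0.152×3.280) = 0.4393 × 10.11 × 0.6074 = 2.699 mg/L.
Minimum DO = 10.4 − 2.699 = 7.701 mg/L.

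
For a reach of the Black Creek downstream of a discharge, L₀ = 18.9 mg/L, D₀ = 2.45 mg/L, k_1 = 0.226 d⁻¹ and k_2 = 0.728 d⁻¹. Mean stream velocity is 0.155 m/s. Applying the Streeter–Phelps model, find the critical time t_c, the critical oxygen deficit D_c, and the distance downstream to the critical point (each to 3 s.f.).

At the critical point dD/dt = 0, so k_1 L₀ e^(−k_1 t) = k_2 D. Substituting D(t) from the Streeter–Phelps equation and solving for t gives
t_c = ln[(k_2/k_1)(1 − D₀(k_2−k_1)/(k_1 L₀))] / (k_2−k_1).
Here k_2−k_1 = 0.5020 d⁻¹ and 1 − D₀(k_2−k_1)/(k_1 L₀) = 1 − 2.45×0.5020/(0.226×18.9) = 0.7121, so
t_c = ln(3.221 × 0.7121) / 0.5020 = 0.8302 / 0.5020 = 1.654 d.
D_c = (k_1/k_2) L₀ e^(−k_1 t_c) = (0.226/0.728) × 18.9 × e^(−0.226×1.654) = 0.3104 × 18.9 × 0.6882 = 4.038 mg/L.
x_c = v t_c = 0.155 m/s × 1.654 d × 86400 s/d = 22150 m ≈ 22.1 km.

t_c ≈ 1.65 d; D_c ≈ 4.04 mg/L; x_c ≈ 22.1 km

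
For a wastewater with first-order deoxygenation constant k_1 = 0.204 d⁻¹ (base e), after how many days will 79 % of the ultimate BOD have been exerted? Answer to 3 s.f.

t ≈ 7.65 d

y/L₀ = 1 − e^(−k_1 t) = 0.79 ⇒ e^(−k_1 t) = 0.210
t = −ln(0.210) / 0.204 = 1.561 / 0.204 = 7.650 d.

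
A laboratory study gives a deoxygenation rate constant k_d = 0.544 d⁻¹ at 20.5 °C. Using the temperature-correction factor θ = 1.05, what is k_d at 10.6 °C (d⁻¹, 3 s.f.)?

k_d(T₂) = k_d(T₁) · θ^(T₂−T₁) = 0.544 × 1.05^(10.6−20.5)
= 0.544 × 1.05^-9.90 = 0.544 × 0.6169 = 0.3356 d⁻¹.

k_d ≈ 0.336 d⁻¹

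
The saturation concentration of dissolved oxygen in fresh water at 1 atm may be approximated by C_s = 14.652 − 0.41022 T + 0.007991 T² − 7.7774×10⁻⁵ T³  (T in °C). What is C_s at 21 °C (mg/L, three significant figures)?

C_s = 14.652 − 0.41022×21 + 0.007991×21² − 7.7774×10⁻⁵×21³ = 8.841 mg/L.

C_s ≈ 8.84 mg/L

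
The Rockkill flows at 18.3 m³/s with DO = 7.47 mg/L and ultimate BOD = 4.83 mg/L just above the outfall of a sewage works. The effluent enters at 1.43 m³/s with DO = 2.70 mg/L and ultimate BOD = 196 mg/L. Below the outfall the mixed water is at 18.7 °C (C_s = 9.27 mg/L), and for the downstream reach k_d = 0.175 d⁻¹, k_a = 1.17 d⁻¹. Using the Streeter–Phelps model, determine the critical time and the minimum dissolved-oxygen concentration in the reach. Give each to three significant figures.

Mixed DO = (18.3×7.47 + 1.43×2.70)/(18.3+1.43) = 140.6/19.73 = 7.124 mg/L.
Mixed L₀ = (18.3×4.83 + 1.43×196)/(19.73) = 368.7/19.73 = 18.69 mg/L.
Initial deficit D₀ = C_s − DO₀ = 9.27 − 7.124 = 2.146 mg/L.
t_c = (1/0.9950) ln[(1.17/0.175)(1 − 2.146×0.9950/(0.175×18.69))] = 1.005 × ln(2.321) = 0.8461 d.
D_c = (0.175/1.17) × 18.69 × e^(−0.175×0.8461) = 0.1496 × 18.69 × 0.8624 = 2.410 mg/L.
Minimum DO = 9.27 − 2.410 = 6.860 mg/L.

t_c ≈ 0.846 d; minimum DO ≈ 6.86 mg/L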